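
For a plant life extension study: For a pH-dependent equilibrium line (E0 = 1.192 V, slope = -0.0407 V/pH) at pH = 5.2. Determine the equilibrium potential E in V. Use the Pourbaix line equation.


Apply the Pourbaix line equation: E = E0 + slope*pH
E = 1.192 + (-0.0407)*5.2 = 1.192 + (-0.21164) = 0.98036 V
Rounded to 3 decimal places: E = 0.980 V

0.980 V


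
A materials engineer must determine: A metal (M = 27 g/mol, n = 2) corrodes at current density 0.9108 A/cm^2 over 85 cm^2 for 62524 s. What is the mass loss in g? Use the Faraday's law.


Apply Faraday's law: m = i*A*t*M / (n*F)
Total charge passed Q = i*A*t = 0.9108*85*62524 = 4840483.032 C
m = Q*M/(n*F) = 4840483.032*27/(2*96485) = 677.2713 g

677.2713 g


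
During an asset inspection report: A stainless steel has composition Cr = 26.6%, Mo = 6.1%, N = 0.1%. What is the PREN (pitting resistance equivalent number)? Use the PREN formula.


Apply the PREN formula: PREN = Cr + 3.3*Mo + 16*N
PREN = 26.6 + 3.3*6.1 + 16*0.1
PREN = 26.6 + 20.13 + 1.6 = 48.33

48.33


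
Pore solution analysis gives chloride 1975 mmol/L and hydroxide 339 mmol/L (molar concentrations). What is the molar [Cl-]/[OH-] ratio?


Threshold parameter = [Cl-] / [OH-] (molar basis; both in mmol/L, so units cancel)
Ratio = 1975 / 339 = 5.83

5.83


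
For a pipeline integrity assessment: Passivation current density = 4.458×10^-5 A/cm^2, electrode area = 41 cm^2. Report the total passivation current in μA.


I = i_pass * A, then convert A → μA (×10^6)
I = 4.458×10^-5 * 41 * 10^6 = 1827.78 μA

1827.78 μA


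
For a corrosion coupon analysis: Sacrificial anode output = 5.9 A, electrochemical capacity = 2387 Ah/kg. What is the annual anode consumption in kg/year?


Annual consumption = current * hours per year / capacity
Rate = 5.9 * 8760 / 2387 = 21.7 kg/year

21.7 kg/year


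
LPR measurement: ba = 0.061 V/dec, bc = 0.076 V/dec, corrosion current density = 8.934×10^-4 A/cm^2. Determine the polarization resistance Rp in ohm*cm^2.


Apply the Stern-Geary equation: Rp = ba*bc / (2.303*icorr*(ba+bc))
ba*bc = 0.061*0.076 = 0.004636
ba+bc = 0.137; 2.303*icorr*(ba+bc) = 2.303*8.934×10^-4*0.137 = 2.8187753×10^-4
Rp = 0.004636 / 2.8187753×10^-4 = 16.45 ohm*cm^2

16.45 ohm*cm^2


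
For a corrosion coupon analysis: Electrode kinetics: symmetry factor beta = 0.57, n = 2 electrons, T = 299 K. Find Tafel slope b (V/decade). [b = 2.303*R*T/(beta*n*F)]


Apply the Tafel slope relation: b = 2.303*R*T/(beta*n*F)
Numerator: 2.303 * 8.314 * 299 = 5725.0
Denominator: 0.57 * 2 * 96485 = 109992.9
b = 5725.0 / 109992.9 = 0.052 V/decade

0.052 V/decade


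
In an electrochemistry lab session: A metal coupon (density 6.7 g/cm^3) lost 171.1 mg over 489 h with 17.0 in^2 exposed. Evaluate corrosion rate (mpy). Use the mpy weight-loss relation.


Apply the mpy weight-loss relation: CR = 534 * W / (D * A * T)
Numerator: 534 * 171.1 = 91367.4
Denominator: 6.7 * 17.0 * 489 = 55697.1
CR = 91367.4 / 55697.1 = 1.64043 mpy

1.64043 mpy


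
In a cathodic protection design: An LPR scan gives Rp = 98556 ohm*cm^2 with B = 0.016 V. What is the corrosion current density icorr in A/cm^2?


Apply the Stern-Geary relation: icorr = B / Rp
icorr = 0.016 / 98556 = 1.623×10^-7 A/cm^2

1.623×10^-7 A/cm^2


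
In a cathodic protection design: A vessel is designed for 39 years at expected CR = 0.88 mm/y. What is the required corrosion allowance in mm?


Corrosion allowance = CR × design life
CA = 0.88 * 39 = 34.32 mm

34.32 mm


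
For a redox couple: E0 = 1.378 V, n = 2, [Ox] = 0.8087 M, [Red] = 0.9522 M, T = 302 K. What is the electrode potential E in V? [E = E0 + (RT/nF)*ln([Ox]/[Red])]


Apply the Nernst equation: E = E0 + (RT/nF)*ln([Ox]/[Red])
Step 1: RT/nF = 8.314*302/(2*96485) = 0.01301149 V
Step 2: [Ox]/[Red] = 0.8087/0.9522 = 0.849296
Step 3: ln(0.849296) = -0.163348
Step 4: correction = 0.01301149 * -0.163348 = -0.0021 V
E = 1.378 + -0.0021 = 1.3759 V

1.3759 V


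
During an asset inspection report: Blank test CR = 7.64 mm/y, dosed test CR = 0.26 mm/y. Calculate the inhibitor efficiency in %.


Apply the inhibitor-efficiency definition: IE = (CR_blank − CR_inh)/CR_blank × 100
IE = (7.64 − 0.26) / 7.64 × 100
IE = 7.38 / 7.64 × 100 = 96.6 %

96.6 %


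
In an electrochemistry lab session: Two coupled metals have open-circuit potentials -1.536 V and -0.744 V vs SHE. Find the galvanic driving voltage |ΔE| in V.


Driving voltage is the absolute potential difference.
|ΔE| = |-1.536 − (-0.744)| = 0.792 V

0.792 V


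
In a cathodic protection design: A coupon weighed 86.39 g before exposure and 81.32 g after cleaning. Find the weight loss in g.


Weight loss = initial − final
WL = 86.39 − 81.32 = 5.07 g

5.07 g


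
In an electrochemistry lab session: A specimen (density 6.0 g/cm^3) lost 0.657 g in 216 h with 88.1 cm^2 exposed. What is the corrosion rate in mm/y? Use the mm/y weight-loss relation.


Apply the mm/y weight-loss relation: CR = 87600 * W / (D * A * T)
Numerator: 87600 * 0.657 = 57553.2
Denominator: 6.0 * 88.1 * 216 = 114177.6
CR = 57553.2 / 114177.6 = 0.504067 mm/y

0.504067 mm/y


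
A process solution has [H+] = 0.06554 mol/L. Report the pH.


pH = −log10[H+]
pH = −log10(0.06554) = 1.18

1.18


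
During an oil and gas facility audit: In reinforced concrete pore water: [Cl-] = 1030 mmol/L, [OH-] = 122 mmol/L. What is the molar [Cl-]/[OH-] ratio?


Threshold parameter = [Cl-] / [OH-] (molar basis; both in mmol/L, so units cancel)
Ratio = 1030 / 122 = 8.44

8.44


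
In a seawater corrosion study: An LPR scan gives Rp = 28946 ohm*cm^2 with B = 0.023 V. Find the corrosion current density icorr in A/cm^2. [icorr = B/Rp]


Apply the Stern-Geary relation: icorr = B / Rp
icorr = 0.023 / 28946 = 7.946×10^-7 A/cm^2

7.946×10^-7 A/cm^2


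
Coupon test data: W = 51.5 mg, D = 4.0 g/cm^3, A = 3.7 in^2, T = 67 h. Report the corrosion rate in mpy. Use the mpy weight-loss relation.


Apply the mpy weight-loss relation: CR = 534 * W / (D * A * T)
Numerator: 534 * 51.5 = 27501.0
Denominator: 4.0 * 3.7 * 67 = 991.6
CR = 27501.0 / 991.6 = 27.734 mpy

27.734 mpy


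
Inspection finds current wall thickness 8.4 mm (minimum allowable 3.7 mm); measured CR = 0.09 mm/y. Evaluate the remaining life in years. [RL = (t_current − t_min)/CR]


Apply the remaining-life relation: RL = (t_current − t_min) / CR
RL = (8.4 − 3.7) / 0.09 = 4.7 / 0.09 = 52.2 years

52.2 years


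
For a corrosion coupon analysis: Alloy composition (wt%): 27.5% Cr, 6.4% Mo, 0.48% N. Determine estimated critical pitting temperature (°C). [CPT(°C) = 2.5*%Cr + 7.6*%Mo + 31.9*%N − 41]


Apply the ASTM G48 empirical CPT estimate: CPT(°C) = 2.5*%Cr + 7.6*%Mo + 31.9*%N − 41
2.5*27.5 = 68.75; 7.6*6.4 = 48.64; 31.9*0.48 = 15.312
CPT = 68.75 + 48.64 + 15.312 − 41 = 91.702 °C
Rounded to 0.1 °C: CPT ≈ 91.7 °C

91.7 °C


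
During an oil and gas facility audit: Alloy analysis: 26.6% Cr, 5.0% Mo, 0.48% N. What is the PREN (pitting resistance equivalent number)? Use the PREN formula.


Apply the PREN formula: PREN = Cr + 3.3*Mo + 16*N
PREN = 26.6 + 3.3*5.0 + 16*0.48
PREN = 26.6 + 16.5 + 7.68 = 50.78

50.78


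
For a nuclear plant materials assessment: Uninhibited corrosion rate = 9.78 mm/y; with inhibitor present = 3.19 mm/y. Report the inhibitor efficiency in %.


Apply the inhibitor-efficiency definition: IE = (CR_blank − CR_inh)/CR_blank × 100
IE = (9.78 − 3.19) / 9.78 × 100
IE = 6.59 / 9.78 × 100 = 67.4 %

67.4 %


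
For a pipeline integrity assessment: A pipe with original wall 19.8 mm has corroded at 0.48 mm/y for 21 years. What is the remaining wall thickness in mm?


Remaining wall = original − CR × time
t = 19.8 − 0.48*21 = 19.8 − 10.08 = 9.72 mm

9.72 mm


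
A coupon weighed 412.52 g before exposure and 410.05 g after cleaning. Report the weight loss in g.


Weight loss = initial − final
WL = 412.52 − 410.05 = 2.47 g

2.47 g


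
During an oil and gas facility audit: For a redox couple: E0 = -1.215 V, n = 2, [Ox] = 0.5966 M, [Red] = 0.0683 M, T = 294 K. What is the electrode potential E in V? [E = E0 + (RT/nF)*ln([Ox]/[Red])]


Apply the Nernst equation: E = E0 + (RT/nF)*ln([Ox]/[Red])
Step 1: RT/nF = 8.314*294/(2*96485) = 0.01266682 V
Step 2: [Ox]/[Red] = 0.5966/0.0683 = 8.734993
Step 3: ln(8.734993) = 2.167337
Step 4: correction = 0.01266682 * 2.167337 = 0.0275 V
E = -1.215 + 0.0275 = -1.1875 V

-1.1875 V


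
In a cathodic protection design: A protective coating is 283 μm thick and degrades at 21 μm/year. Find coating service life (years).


Service life = thickness / degradation rate
Life = 283 / 21 = 13.5 years

13.5 years


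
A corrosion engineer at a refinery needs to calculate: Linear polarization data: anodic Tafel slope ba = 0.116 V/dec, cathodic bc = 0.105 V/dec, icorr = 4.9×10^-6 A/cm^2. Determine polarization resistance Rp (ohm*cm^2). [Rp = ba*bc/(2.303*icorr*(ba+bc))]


Apply the Stern-Geary equation: Rp = ba*bc / (2.303*icorr*(ba+bc))
ba*bc = 0.116*0.105 = 0.01218
ba+bc = 0.221; 2.303*icorr*(ba+bc) = 2.303*4.9×10^-6*0.221 = 2.4939187×10^-6
Rp = 0.01218 / 2.4939187×10^-6 = 4883.9 ohm*cm^2

4883.9 ohm*cm^2


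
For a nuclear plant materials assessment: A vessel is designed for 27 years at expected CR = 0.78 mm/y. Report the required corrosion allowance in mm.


Corrosion allowance = CR × design life
CA = 0.78 * 27 = 21.06 mm

21.06 mm


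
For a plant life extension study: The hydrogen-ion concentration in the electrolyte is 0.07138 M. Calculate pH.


pH = −log10[H+]
pH = −log10(0.07138) = 1.15

1.15


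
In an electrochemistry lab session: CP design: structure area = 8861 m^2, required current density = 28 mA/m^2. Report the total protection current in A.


I = area * current density, then convert mA → A (÷1000)
I = 8861 * 28 / 1000 = 248.11 A

248.11 A


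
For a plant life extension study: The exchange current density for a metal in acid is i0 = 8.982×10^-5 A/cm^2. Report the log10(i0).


i0 = 8.982×10^-5 A/cm^2
log10(i0) = -4.047

-4.047


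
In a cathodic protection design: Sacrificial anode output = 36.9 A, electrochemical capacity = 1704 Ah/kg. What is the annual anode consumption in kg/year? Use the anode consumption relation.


Annual consumption = current * hours per year / capacity
Rate = 36.9 * 8760 / 1704 = 189.7 kg/year

189.7 kg/year


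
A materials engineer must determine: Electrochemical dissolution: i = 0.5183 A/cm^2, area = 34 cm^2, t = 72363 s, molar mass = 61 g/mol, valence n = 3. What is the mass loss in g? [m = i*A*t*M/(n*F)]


Apply Faraday's law: m = i*A*t*M / (n*F)
Total charge passed Q = i*A*t = 0.5183*34*72363 = 1275195.2586 C
m = Q*M/(n*F) = 1275195.2586*61/(3*96485) = 268.7358 g

268.7358 g


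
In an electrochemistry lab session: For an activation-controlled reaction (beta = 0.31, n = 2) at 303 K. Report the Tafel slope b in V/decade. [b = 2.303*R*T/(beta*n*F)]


Apply the Tafel slope relation: b = 2.303*R*T/(beta*n*F)
Numerator: 2.303 * 8.314 * 303 = 5801.58
Denominator: 0.31 * 2 * 96485 = 59820.7
b = 5801.58 / 59820.7 = 0.097 V/decade

0.097 V/decade


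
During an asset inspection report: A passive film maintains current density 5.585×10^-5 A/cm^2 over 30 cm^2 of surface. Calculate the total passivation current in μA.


I = i_pass * A, then convert A → μA (×10^6)
I = 5.585×10^-5 * 30 * 10^6 = 1675.5 μA

1675.5 μA


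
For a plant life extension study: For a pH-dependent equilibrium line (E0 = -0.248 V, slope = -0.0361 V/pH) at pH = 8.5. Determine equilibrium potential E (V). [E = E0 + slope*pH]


Apply the Pourbaix line equation: E = E0 + slope*pH
E = -0.248 + (-0.0361)*8.5 = -0.248 + (-0.30685) = -0.55485 V
Rounded to 3 decimal places: E = -0.555 V

-0.555 V


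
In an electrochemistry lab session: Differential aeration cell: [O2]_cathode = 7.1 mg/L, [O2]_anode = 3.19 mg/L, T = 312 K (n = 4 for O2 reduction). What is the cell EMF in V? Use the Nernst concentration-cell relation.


Apply the Nernst concentration-cell relation: E = (RT/nF)*ln(C_cathode/C_anode)
RT/nF = 8.314*312/(4*96485) = 0.00672117 V
ln(7.1/3.19) = 0.80007
E = 0.00672117 * 0.80007 = 0.00538 V

0.00538 V


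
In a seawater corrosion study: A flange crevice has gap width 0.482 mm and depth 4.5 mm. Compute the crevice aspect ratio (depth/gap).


Aspect ratio = depth / gap
Ratio = 4.5 / 0.482 = 9.3

9.3


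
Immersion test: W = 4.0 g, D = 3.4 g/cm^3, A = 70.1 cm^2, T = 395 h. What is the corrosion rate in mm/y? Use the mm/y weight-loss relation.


Apply the mm/y weight-loss relation: CR = 87600 * W / (D * A * T)
Numerator: 87600 * 4.0 = 350400.0
Denominator: 3.4 * 70.1 * 395 = 94144.3
CR = 350400.0 / 94144.3 = 3.7219 mm/y

3.7219 mm/y


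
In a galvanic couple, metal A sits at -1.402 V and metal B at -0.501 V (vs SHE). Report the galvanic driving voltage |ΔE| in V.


Driving voltage is the absolute potential difference.
|ΔE| = |-1.402 − (-0.501)| = 0.901 V

0.901 V


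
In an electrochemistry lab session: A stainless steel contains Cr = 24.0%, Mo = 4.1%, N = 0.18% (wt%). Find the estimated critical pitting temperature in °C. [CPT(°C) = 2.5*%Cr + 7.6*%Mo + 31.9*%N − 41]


Apply the ASTM G48 empirical CPT estimate: CPT(°C) = 2.5*%Cr + 7.6*%Mo + 31.9*%N − 41
2.5*24.0 = 60; 7.6*4.1 = 31.16; 31.9*0.18 = 5.742
CPT = 60 + 31.16 + 5.742 − 41 = 55.902 °C
Rounded to 0.1 °C: CPT ≈ 55.9 °C

55.9 °C


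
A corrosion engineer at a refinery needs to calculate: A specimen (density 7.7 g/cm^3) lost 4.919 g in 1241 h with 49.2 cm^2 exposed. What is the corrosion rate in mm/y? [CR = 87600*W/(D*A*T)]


Apply the mm/y weight-loss relation: CR = 87600 * W / (D * A * T)
Numerator: 87600 * 4.919 = 430904.4
Denominator: 7.7 * 49.2 * 1241 = 470140.44
CR = 430904.4 / 470140.44 = 0.9165 mm/y

0.9165 mm/y


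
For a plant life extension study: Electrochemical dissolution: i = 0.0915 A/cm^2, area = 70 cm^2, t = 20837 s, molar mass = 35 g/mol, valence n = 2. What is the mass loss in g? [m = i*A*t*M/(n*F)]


Apply Faraday's law: m = i*A*t*M / (n*F)
Total charge passed Q = i*A*t = 0.0915*70*20837 = 133460.985 C
m = Q*M/(n*F) = 133460.985*35/(2*96485) = 24.20653 g

24.20653 g


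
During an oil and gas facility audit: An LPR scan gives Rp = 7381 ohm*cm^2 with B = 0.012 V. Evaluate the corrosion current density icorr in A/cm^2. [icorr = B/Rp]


Apply the Stern-Geary relation: icorr = B / Rp
icorr = 0.012 / 7381 = 1.626×10^-6 A/cm^2

1.626×10^-6 A/cm^2


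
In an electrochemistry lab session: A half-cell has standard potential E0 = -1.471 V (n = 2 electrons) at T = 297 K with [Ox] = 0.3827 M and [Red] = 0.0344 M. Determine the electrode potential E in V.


Apply the Nernst equation: E = E0 + (RT/nF)*ln([Ox]/[Red])
Step 1: RT/nF = 8.314*297/(2*96485) = 0.01279607 V
Step 2: [Ox]/[Red] = 0.3827/0.0344 = 11.125
Step 3: ln(11.125) = 2.409195
Step 4: correction = 0.01279607 * 2.409195 = 0.0308 V
E = -1.471 + 0.0308 = -1.4402 V

-1.4402 V


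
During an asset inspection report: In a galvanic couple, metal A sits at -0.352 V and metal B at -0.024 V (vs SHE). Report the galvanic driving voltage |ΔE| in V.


Driving voltage is the absolute potential difference.
|ΔE| = |-0.352 − (-0.024)| = 0.328 V

0.328 V


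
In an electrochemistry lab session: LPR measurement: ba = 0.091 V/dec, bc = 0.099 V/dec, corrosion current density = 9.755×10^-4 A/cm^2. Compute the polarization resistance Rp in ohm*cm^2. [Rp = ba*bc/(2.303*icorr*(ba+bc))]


Apply the Stern-Geary equation: Rp = ba*bc / (2.303*icorr*(ba+bc))
ba*bc = 0.091*0.099 = 0.009009
ba+bc = 0.19; 2.303*icorr*(ba+bc) = 2.303*9.755×10^-4*0.19 = 4.2684953×10^-4
Rp = 0.009009 / 4.2684953×10^-4 = 21.1 ohm*cm^2

21.1 ohm*cm^2


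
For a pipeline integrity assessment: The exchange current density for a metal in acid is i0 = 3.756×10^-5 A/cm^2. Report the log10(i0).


i0 = 3.756×10^-5 A/cm^2
log10(i0) = -4.425

-4.425


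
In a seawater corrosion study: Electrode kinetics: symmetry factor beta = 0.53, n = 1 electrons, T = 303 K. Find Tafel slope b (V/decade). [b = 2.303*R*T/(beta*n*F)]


Apply the Tafel slope relation: b = 2.303*R*T/(beta*n*F)
Numerator: 2.303 * 8.314 * 303 = 5801.58
Denominator: 0.53 * 1 * 96485 = 51137.05
b = 5801.58 / 51137.05 = 0.1135 V/decade

0.1135 V/decade


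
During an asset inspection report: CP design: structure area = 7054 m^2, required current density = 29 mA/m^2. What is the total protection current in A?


I = area * current density, then convert mA → A (÷1000)
I = 7054 * 29 / 1000 = 204.57 A

204.57 A


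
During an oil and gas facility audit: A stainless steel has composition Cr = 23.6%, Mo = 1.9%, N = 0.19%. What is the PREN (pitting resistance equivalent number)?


Apply the PREN formula: PREN = Cr + 3.3*Mo + 16*N
PREN = 23.6 + 3.3*1.9 + 16*0.19
PREN = 23.6 + 6.27 + 3.04 = 32.91

32.91


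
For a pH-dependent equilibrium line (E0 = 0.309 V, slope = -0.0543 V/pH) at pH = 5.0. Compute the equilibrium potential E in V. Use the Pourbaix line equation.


Apply the Pourbaix line equation: E = E0 + slope*pH
E = 0.309 + (-0.0543)*5.0 = 0.309 + (-0.2715) = 0.0375 V
Rounded to 3 decimal places: E = 0.038 V

0.038 V


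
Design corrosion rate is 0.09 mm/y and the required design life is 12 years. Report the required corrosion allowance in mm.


Corrosion allowance = CR × design life
CA = 0.09 * 12 = 1.08 mm

1.08 mm


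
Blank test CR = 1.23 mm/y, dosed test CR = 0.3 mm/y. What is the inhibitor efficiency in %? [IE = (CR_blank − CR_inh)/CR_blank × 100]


Apply the inhibitor-efficiency definition: IE = (CR_blank − CR_inh)/CR_blank × 100
IE = (1.23 − 0.3) / 1.23 × 100
IE = 0.93 / 1.23 × 100 = 75.6 %

75.6 %


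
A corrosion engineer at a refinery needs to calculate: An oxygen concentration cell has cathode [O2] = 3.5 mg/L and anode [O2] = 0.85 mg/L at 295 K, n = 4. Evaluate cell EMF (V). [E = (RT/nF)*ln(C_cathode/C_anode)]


Apply the Nernst concentration-cell relation: E = (RT/nF)*ln(C_cathode/C_anode)
RT/nF = 8.314*295/(4*96485) = 0.00635495 V
ln(3.5/0.85) = 1.41528
E = 0.00635495 * 1.41528 = 0.00899 V

0.00899 V


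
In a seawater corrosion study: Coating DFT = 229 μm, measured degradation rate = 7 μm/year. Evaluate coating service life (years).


Service life = thickness / degradation rate
Life = 229 / 7 = 32.7 years

32.7 years


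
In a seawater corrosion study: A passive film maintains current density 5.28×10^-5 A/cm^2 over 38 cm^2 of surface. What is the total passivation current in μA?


I = i_pass * A, then convert A → μA (×10^6)
I = 5.28×10^-5 * 38 * 10^6 = 2006.4 μA

2006.4 μA


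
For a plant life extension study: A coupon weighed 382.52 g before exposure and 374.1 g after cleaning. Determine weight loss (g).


Weight loss = initial − final
WL = 382.52 − 374.1 = 8.42 g

8.42 g


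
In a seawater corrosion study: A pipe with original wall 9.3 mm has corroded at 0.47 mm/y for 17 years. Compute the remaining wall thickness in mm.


Remaining wall = original − CR × time
t = 9.3 − 0.47*17 = 9.3 − 7.99 = 1.31 mm

1.31 mm


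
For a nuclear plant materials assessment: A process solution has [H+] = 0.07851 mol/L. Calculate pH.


pH = −log10[H+]
pH = −log10(0.07851) = 1.11

1.11


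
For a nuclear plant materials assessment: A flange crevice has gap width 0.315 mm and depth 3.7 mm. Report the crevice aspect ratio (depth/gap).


Aspect ratio = depth / gap
Ratio = 3.7 / 0.315 = 11.7

11.7


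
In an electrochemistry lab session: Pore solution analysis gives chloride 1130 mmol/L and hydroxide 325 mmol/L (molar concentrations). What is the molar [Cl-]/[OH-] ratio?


Threshold parameter = [Cl-] / [OH-] (molar basis; both in mmol/L, so units cancel)
Ratio = 1130 / 325 = 3.48

3.48


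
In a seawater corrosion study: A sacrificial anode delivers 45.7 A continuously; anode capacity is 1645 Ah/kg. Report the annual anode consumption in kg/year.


Annual consumption = current * hours per year / capacity
Rate = 45.7 * 8760 / 1645 = 243.4 kg/year

243.4 kg/year


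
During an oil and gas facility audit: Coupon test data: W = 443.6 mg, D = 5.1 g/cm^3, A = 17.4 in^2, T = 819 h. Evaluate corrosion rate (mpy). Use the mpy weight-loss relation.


Apply the mpy weight-loss relation: CR = 534 * W / (D * A * T)
Numerator: 534 * 443.6 = 236882.4
Denominator: 5.1 * 17.4 * 819 = 72678.06
CR = 236882.4 / 72678.06 = 3.25934 mpy

3.25934 mpy


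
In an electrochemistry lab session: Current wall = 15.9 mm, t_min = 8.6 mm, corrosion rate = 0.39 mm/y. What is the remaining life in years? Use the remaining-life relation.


Apply the remaining-life relation: RL = (t_current − t_min) / CR
RL = (15.9 − 8.6) / 0.39 = 7.3 / 0.39 = 18.7 years

18.7 years


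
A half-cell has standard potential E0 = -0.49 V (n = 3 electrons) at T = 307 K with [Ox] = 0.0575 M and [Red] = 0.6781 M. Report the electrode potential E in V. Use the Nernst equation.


Apply the Nernst equation: E = E0 + (RT/nF)*ln([Ox]/[Red])
Step 1: RT/nF = 8.314*307/(3*96485) = 0.00881794 V
Step 2: [Ox]/[Red] = 0.0575/0.6781 = 0.084796
Step 3: ln(0.084796) = -2.467507
Step 4: correction = 0.00881794 * -2.467507 = -0.022 V
E = -0.49 + -0.022 = -0.512 V

-0.512 V


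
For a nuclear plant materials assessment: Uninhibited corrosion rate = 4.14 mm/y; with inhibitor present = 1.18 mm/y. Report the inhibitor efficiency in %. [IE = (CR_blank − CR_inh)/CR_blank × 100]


Apply the inhibitor-efficiency definition: IE = (CR_blank − CR_inh)/CR_blank × 100
IE = (4.14 − 1.18) / 4.14 × 100
IE = 2.96 / 4.14 × 100 = 71.5 %

71.5 %


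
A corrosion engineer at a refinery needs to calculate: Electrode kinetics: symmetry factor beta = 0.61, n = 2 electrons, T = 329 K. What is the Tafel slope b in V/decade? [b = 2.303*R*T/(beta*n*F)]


Apply the Tafel slope relation: b = 2.303*R*T/(beta*n*F)
Numerator: 2.303 * 8.314 * 329 = 6299.41
Denominator: 0.61 * 2 * 96485 = 117711.7
b = 6299.41 / 117711.7 = 0.0535 V/decade

0.0535 V/decade


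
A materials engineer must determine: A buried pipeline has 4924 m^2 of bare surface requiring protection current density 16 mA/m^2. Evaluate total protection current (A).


I = area * current density, then convert mA → A (÷1000)
I = 4924 * 16 / 1000 = 78.78 A

78.78 A


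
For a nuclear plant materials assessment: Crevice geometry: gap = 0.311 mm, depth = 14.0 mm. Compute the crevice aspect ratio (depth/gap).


Aspect ratio = depth / gap
Ratio = 14.0 / 0.311 = 45.0

45.0


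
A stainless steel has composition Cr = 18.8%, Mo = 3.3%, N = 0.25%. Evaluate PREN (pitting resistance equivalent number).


Apply the PREN formula: PREN = Cr + 3.3*Mo + 16*N
PREN = 18.8 + 3.3*3.3 + 16*0.25
PREN = 18.8 + 10.89 + 4.0 = 33.69

33.69


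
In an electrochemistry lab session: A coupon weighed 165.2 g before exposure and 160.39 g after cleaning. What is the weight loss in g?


Weight loss = initial − final
WL = 165.2 − 160.39 = 4.81 g

4.81 g


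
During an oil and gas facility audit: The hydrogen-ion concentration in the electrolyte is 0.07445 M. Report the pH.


pH = −log10[H+]
pH = −log10(0.07445) = 1.13

1.13


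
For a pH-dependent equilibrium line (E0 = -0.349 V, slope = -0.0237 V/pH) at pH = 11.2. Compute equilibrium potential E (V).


Apply the Pourbaix line equation: E = E0 + slope*pH
E = -0.349 + (-0.0237)*11.2 = -0.349 + (-0.26544) = -0.61444 V
Rounded to 3 decimal places: E = -0.614 V

-0.614 V


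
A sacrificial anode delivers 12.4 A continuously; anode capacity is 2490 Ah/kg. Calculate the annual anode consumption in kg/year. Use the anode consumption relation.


Annual consumption = current * hours per year / capacity
Rate = 12.4 * 8760 / 2490 = 43.6 kg/year

43.6 kg/year


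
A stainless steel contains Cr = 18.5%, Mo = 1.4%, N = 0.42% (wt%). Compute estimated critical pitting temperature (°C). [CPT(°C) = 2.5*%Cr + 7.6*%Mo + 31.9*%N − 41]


Apply the ASTM G48 empirical CPT estimate: CPT(°C) = 2.5*%Cr + 7.6*%Mo + 31.9*%N − 41
2.5*18.5 = 46.25; 7.6*1.4 = 10.64; 31.9*0.42 = 13.398
CPT = 46.25 + 10.64 + 13.398 − 41 = 29.288 °C
Rounded to 0.1 °C: CPT ≈ 29.3 °C

29.3 °C


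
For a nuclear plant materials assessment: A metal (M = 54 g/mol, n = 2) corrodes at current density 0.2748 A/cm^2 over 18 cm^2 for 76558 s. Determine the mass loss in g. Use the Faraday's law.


Apply Faraday's law: m = i*A*t*M / (n*F)
Total charge passed Q = i*A*t = 0.2748*18*76558 = 378686.4912 C
m = Q*M/(n*F) = 378686.4912*54/(2*96485) = 105.97021 g

105.97021 g


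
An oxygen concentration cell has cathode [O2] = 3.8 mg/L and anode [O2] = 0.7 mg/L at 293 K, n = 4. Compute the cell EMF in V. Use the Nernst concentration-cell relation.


Apply the Nernst concentration-cell relation: E = (RT/nF)*ln(C_cathode/C_anode)
RT/nF = 8.314*293/(4*96485) = 0.00631187 V
ln(3.8/0.7) = 1.69168
E = 0.00631187 * 1.69168 = 0.01068 V

0.01068 V


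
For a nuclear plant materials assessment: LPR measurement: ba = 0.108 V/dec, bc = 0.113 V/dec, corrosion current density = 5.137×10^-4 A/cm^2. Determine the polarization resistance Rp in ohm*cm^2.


Apply the Stern-Geary equation: Rp = ba*bc / (2.303*icorr*(ba+bc))
ba*bc = 0.108*0.113 = 0.012204
ba+bc = 0.221; 2.303*icorr*(ba+bc) = 2.303*5.137×10^-4*0.221 = 2.6145429×10^-4
Rp = 0.012204 / 2.6145429×10^-4 = 46.7 ohm*cm^2

46.7 ohm*cm^2


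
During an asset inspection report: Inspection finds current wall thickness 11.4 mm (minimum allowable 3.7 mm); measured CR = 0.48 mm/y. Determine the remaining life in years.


Apply the remaining-life relation: RL = (t_current − t_min) / CR
RL = (11.4 − 3.7) / 0.48 = 7.7 / 0.48 = 16.0 years

16.0 years


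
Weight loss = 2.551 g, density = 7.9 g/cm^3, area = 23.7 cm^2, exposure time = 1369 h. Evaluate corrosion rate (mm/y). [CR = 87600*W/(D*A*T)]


Apply the mm/y weight-loss relation: CR = 87600 * W / (D * A * T)
Numerator: 87600 * 2.551 = 223467.6
Denominator: 7.9 * 23.7 * 1369 = 256317.87
CR = 223467.6 / 256317.87 = 0.8718 mm/y

0.8718 mm/y


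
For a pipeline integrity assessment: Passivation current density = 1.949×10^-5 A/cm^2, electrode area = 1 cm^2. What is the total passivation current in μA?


I = i_pass * A, then convert A → μA (×10^6)
I = 1.949×10^-5 * 1 * 10^6 = 19.49 μA

19.49 μA


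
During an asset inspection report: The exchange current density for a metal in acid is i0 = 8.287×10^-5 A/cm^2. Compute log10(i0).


i0 = 8.287×10^-5 A/cm^2
log10(i0) = -4.082

-4.082


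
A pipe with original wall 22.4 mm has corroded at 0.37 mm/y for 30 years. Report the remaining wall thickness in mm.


Remaining wall = original − CR × time
t = 22.4 − 0.37*30 = 22.4 − 11.1 = 11.3 mm

11.3 mm


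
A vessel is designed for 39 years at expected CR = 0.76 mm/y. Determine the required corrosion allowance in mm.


Corrosion allowance = CR × design life
CA = 0.76 * 39 = 29.64 mm

29.64 mm


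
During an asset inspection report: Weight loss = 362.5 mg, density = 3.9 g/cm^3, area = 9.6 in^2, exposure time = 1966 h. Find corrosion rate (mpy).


Apply the mpy weight-loss relation: CR = 534 * W / (D * A * T)
Numerator: 534 * 362.5 = 193575.0
Denominator: 3.9 * 9.6 * 1966 = 73607.04
CR = 193575.0 / 73607.04 = 2.62984 mpy

2.62984 mpy


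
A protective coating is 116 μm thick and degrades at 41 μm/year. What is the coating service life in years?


Service life = thickness / degradation rate
Life = 116 / 41 = 2.8 years

2.8 years


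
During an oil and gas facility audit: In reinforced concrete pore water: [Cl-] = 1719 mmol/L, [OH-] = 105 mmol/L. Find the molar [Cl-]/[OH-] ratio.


Threshold parameter = [Cl-] / [OH-] (molar basis; both in mmol/L, so units cancel)
Ratio = 1719 / 105 = 16.37

16.37


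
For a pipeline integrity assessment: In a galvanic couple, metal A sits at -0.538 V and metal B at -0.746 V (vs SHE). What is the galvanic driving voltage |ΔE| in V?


Driving voltage is the absolute potential difference.
|ΔE| = |-0.538 − (-0.746)| = 0.208 V

0.208 V


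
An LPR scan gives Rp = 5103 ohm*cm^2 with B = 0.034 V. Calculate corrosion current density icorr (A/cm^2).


Apply the Stern-Geary relation: icorr = B / Rp
icorr = 0.034 / 5103 = 6.663×10^-6 A/cm^2

6.663×10^-6 A/cm^2


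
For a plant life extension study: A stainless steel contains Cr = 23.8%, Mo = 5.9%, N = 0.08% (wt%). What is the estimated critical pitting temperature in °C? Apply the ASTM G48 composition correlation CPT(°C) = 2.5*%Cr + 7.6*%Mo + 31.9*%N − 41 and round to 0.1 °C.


Apply the ASTM G48 empirical CPT estimate: CPT(°C) = 2.5*%Cr + 7.6*%Mo + 31.9*%N − 41
2.5*23.8 = 59.5; 7.6*5.9 = 44.84; 31.9*0.08 = 2.552
CPT = 59.5 + 44.84 + 2.552 − 41 = 65.892 °C
Rounded to 0.1 °C: CPT ≈ 65.9 °C

65.9 °C


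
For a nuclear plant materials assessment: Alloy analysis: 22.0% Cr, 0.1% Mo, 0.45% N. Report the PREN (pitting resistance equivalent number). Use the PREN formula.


Apply the PREN formula: PREN = Cr + 3.3*Mo + 16*N
PREN = 22.0 + 3.3*0.1 + 16*0.45
PREN = 22.0 + 0.33 + 7.2 = 29.53

29.53


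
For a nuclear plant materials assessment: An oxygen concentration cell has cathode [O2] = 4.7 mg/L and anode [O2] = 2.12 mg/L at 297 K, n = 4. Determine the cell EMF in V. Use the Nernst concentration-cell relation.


Apply the Nernst concentration-cell relation: E = (RT/nF)*ln(C_cathode/C_anode)
RT/nF = 8.314*297/(4*96485) = 0.00639804 V
ln(4.7/2.12) = 0.79615
E = 0.00639804 * 0.79615 = 0.00509 V

0.00509 V


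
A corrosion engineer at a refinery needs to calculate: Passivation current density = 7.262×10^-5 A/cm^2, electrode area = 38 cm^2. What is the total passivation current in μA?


I = i_pass * A, then convert A → μA (×10^6)
I = 7.262×10^-5 * 38 * 10^6 = 2759.56 μA

2759.56 μA


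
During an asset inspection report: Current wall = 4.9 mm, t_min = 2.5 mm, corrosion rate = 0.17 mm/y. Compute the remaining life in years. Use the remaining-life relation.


Apply the remaining-life relation: RL = (t_current − t_min) / CR
RL = (4.9 − 2.5) / 0.17 = 2.4 / 0.17 = 14.1 years

14.1 years


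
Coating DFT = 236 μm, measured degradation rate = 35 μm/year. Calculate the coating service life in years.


Service life = thickness / degradation rate
Life = 236 / 35 = 6.7 years

6.7 years


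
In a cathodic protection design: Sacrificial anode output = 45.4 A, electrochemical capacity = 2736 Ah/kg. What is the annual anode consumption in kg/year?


Annual consumption = current * hours per year / capacity
Rate = 45.4 * 8760 / 2736 = 145.4 kg/year

145.4 kg/year


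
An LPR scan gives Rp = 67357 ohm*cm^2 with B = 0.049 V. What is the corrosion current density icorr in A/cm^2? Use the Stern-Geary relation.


Apply the Stern-Geary relation: icorr = B / Rp
icorr = 0.049 / 67357 = 7.275×10^-7 A/cm^2

7.275×10^-7 A/cm^2


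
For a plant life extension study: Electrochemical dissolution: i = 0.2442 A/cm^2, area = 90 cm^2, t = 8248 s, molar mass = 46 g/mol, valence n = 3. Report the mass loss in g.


Apply Faraday's law: m = i*A*t*M / (n*F)
Total charge passed Q = i*A*t = 0.2442*90*8248 = 181274.544 C
m = Q*M/(n*F) = 181274.544*46/(3*96485) = 28.808 g

28.808 g


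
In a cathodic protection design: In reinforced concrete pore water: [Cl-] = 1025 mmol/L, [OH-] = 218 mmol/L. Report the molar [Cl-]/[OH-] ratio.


Threshold parameter = [Cl-] / [OH-] (molar basis; both in mmol/L, so units cancel)
Ratio = 1025 / 218 = 4.7

4.7


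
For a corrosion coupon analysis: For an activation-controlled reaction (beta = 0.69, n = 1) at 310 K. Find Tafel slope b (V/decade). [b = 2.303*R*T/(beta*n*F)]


Apply the Tafel slope relation: b = 2.303*R*T/(beta*n*F)
Numerator: 2.303 * 8.314 * 310 = 5935.61
Denominator: 0.69 * 1 * 96485 = 66574.65
b = 5935.61 / 66574.65 = 0.0892 V/decade

0.0892 V/decade


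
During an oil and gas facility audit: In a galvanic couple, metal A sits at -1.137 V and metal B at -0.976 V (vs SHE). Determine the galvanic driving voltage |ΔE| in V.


Driving voltage is the absolute potential difference.
|ΔE| = |-1.137 − (-0.976)| = 0.161 V

0.161 V


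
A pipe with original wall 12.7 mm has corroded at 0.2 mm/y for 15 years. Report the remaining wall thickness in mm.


Remaining wall = original − CR × time
t = 12.7 − 0.2*15 = 12.7 − 3.0 = 9.7 mm

9.7 mm


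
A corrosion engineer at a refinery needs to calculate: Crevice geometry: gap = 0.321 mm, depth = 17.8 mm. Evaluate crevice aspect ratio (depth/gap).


Aspect ratio = depth / gap
Ratio = 17.8 / 0.321 = 55.5

55.5


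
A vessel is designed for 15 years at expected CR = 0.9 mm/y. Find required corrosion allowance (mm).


Corrosion allowance = CR × design life
CA = 0.9 * 15 = 13.5 mm

13.5 mm


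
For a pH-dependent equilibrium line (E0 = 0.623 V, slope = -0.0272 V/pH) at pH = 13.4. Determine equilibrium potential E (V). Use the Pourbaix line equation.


Apply the Pourbaix line equation: E = E0 + slope*pH
E = 0.623 + (-0.0272)*13.4 = 0.623 + (-0.36448) = 0.25852 V
Rounded to 3 decimal places: E = 0.259 V

0.259 V


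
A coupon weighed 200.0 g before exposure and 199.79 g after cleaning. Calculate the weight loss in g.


Weight loss = initial − final
WL = 200.0 − 199.79 = 0.21 g

0.21 g


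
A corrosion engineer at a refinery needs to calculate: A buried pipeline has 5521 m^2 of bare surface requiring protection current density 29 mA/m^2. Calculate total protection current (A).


I = area * current density, then convert mA → A (÷1000)
I = 5521 * 29 / 1000 = 160.11 A

160.11 A


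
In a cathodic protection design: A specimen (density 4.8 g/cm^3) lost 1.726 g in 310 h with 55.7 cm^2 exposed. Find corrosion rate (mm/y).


Apply the mm/y weight-loss relation: CR = 87600 * W / (D * A * T)
Numerator: 87600 * 1.726 = 151197.6
Denominator: 4.8 * 55.7 * 310 = 82881.6
CR = 151197.6 / 82881.6 = 1.8243 mm/y

1.8243 mm/y


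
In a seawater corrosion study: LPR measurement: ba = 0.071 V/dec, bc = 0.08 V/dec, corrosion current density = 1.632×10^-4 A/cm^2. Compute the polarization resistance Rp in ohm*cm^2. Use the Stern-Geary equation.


Apply the Stern-Geary equation: Rp = ba*bc / (2.303*icorr*(ba+bc))
ba*bc = 0.071*0.08 = 0.00568
ba+bc = 0.151; 2.303*icorr*(ba+bc) = 2.303*1.632×10^-4*0.151 = 5.675329×10^-5
Rp = 0.00568 / 5.675329×10^-5 = 100.1 ohm*cm^2

100.1 ohm*cm^2


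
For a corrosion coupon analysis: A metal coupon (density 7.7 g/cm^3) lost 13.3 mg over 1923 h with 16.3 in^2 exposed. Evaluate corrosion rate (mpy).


Apply the mpy weight-loss relation: CR = 534 * W / (D * A * T)
Numerator: 534 * 13.3 = 7102.2
Denominator: 7.7 * 16.3 * 1923 = 241355.73
CR = 7102.2 / 241355.73 = 0.029 mpy

0.029 mpy


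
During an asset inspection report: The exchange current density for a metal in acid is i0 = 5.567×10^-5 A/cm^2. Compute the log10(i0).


i0 = 5.567×10^-5 A/cm^2
log10(i0) = -4.254

-4.254


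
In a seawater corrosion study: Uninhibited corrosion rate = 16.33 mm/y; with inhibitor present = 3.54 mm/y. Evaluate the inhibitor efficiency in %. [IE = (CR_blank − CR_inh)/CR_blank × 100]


Apply the inhibitor-efficiency definition: IE = (CR_blank − CR_inh)/CR_blank × 100
IE = (16.33 − 3.54) / 16.33 × 100
IE = 12.79 / 16.33 × 100 = 78.3 %

78.3 %


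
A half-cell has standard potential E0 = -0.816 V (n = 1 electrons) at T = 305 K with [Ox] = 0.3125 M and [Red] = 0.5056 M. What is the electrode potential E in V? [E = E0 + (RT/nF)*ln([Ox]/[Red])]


Apply the Nernst equation: E = E0 + (RT/nF)*ln([Ox]/[Red])
Step 1: RT/nF = 8.314*305/(1*96485) = 0.02628149 V
Step 2: [Ox]/[Red] = 0.3125/0.5056 = 0.618078
Step 3: ln(0.618078) = -0.481141
Step 4: correction = 0.02628149 * -0.481141 = -0.0126 V
E = -0.816 + -0.0126 = -0.8286 V

-0.8286 V


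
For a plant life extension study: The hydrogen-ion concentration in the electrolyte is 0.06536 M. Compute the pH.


pH = −log10[H+]
pH = −log10(0.06536) = 1.18

1.18


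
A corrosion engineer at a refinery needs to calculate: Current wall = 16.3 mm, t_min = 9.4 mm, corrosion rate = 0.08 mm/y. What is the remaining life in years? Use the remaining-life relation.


Apply the remaining-life relation: RL = (t_current − t_min) / CR
RL = (16.3 − 9.4) / 0.08 = 6.9 / 0.08 = 86.3 years

86.3 years


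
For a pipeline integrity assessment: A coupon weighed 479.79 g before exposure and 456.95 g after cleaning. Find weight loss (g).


Weight loss = initial − final
WL = 479.79 − 456.95 = 22.84 g

22.84 g


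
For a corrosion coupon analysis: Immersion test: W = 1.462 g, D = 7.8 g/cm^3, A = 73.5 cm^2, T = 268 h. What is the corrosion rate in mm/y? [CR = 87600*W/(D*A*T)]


Apply the mm/y weight-loss relation: CR = 87600 * W / (D * A * T)
Numerator: 87600 * 1.462 = 128071.2
Denominator: 7.8 * 73.5 * 268 = 153644.4
CR = 128071.2 / 153644.4 = 0.83356 mm/y

0.83356 mm/y


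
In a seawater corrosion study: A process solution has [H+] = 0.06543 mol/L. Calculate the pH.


pH = −log10[H+]
pH = −log10(0.06543) = 1.18

1.18


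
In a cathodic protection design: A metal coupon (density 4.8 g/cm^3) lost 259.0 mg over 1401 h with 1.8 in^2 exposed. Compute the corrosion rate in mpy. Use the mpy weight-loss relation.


Apply the mpy weight-loss relation: CR = 534 * W / (D * A * T)
Numerator: 534 * 259.0 = 138306.0
Denominator: 4.8 * 1.8 * 1401 = 12104.64
CR = 138306.0 / 12104.64 = 11.426 mpy

11.426 mpy


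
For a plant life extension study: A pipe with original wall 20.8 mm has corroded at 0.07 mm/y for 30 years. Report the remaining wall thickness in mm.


Remaining wall = original − CR × time
t = 20.8 − 0.07*30 = 20.8 − 2.1 = 18.7 mm

18.7 mm


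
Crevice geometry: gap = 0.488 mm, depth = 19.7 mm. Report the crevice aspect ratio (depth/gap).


Aspect ratio = depth / gap
Ratio = 19.7 / 0.488 = 40.4

40.4


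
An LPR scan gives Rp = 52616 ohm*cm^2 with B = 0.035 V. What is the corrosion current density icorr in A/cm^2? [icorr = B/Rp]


Apply the Stern-Geary relation: icorr = B / Rp
icorr = 0.035 / 52616 = 6.652×10^-7 A/cm^2

6.652×10^-7 A/cm^2


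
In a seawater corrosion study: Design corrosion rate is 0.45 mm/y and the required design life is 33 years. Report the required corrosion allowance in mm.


Corrosion allowance = CR × design life
CA = 0.45 * 33 = 14.85 mm

14.85 mm


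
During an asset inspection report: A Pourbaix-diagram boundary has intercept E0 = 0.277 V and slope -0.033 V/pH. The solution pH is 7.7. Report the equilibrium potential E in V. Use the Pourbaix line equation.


Apply the Pourbaix line equation: E = E0 + slope*pH
E = 0.277 + (-0.033)*7.7 = 0.277 + (-0.2541) = 0.0229 V
Rounded to 3 decimal places: E = 0.023 V

0.023 V


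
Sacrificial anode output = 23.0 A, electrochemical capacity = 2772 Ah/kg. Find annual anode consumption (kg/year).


Annual consumption = current * hours per year / capacity
Rate = 23.0 * 8760 / 2772 = 72.7 kg/year

72.7 kg/year


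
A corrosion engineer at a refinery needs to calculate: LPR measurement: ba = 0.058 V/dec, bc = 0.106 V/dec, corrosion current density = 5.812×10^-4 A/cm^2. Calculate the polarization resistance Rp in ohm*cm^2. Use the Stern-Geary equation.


Apply the Stern-Geary equation: Rp = ba*bc / (2.303*icorr*(ba+bc))
ba*bc = 0.058*0.106 = 0.006148
ba+bc = 0.164; 2.303*icorr*(ba+bc) = 2.303*5.812×10^-4*0.164 = 2.1951459×10^-4
Rp = 0.006148 / 2.1951459×10^-4 = 28.0 ohm*cm^2

28.0 ohm*cm^2


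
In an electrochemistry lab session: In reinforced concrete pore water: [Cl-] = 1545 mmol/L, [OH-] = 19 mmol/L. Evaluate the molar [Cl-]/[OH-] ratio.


Threshold parameter = [Cl-] / [OH-] (molar basis; both in mmol/L, so units cancel)
Ratio = 1545 / 19 = 81.32

81.32
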